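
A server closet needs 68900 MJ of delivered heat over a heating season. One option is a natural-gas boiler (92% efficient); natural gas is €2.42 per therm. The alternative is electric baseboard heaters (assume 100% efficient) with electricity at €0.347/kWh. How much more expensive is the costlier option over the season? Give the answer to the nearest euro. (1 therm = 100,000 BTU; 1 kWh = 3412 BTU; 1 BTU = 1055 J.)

Heat load = 68900 MJ = 68,900,000,000 J / 1055 = 65,308,057 BTU
Gas: input = 65,308,057 / 0.92 = 70,987,018 BTU = 709.9 therm → 709.9 × €2.42 = €1,717.89
Electric: 65,308,057 BTU / 3412 = 19,140 kWh → × €0.347 = €6,641.82
Difference = |€1,717.89 − €6,641.82| = €4,923.94 ≈ €4924

€4924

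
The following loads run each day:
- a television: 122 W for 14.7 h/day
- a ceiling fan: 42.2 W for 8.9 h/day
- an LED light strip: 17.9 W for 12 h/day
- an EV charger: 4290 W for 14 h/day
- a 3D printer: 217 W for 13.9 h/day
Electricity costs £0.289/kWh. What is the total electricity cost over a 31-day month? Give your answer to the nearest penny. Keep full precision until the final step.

television: 122 W × 14.7 h × 31 d = 55,595 Wh = 55.6 kWh
ceiling fan: 42.2 W × 8.9 h × 31 d = 11,643 Wh = 11.64 kWh
LED light strip: 17.9 W × 12 h × 31 d = 6,659 Wh = 6.659 kWh
EV charger: 4290 W × 14 h × 31 d = 1,861,860 Wh = 1,862 kWh
3D printer: 217 W × 13.9 h × 31 d = 93,505 Wh = 93.51 kWh
Total energy = 55.6 + 11.64 + 6.659 + 1,862 + 93.51 = 2,029 kWh
Cost = 2,029 kWh × £0.289 = £586.46

£586.46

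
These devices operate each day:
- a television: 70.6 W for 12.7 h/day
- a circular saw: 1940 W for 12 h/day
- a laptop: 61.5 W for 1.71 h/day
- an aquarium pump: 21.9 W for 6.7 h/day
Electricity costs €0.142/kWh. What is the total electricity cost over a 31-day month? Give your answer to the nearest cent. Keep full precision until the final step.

€107.53

television: 70.6 W × 12.7 h × 31 d = 27,795 Wh = 27.8 kWh
circular saw: 1940 W × 12 h × 31 d = 721,680 Wh = 721.7 kWh
laptop: 61.5 W × 1.71 h × 31 d = 3,260 Wh = 3.26 kWh
aquarium pump: 21.9 W × 6.7 h × 31 d = 4,549 Wh = 4.549 kWh
Total energy = 27.8 + 721.7 + 3.26 + 4.549 = 757.3 kWh
Cost = 757.3 kWh × €0.142 = €107.53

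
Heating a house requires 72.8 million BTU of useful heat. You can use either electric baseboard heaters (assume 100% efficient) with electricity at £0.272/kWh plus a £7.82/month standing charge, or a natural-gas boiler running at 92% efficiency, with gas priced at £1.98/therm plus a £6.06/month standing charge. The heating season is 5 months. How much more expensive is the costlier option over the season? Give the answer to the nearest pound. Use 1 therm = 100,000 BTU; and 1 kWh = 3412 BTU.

Heat load = 72.8 × 10⁶ BTU = 72,800,000 BTU
Gas: input = 72,800,000 / 0.92 = 79,130,435 BTU = 791.3 therm → 791.3 × £1.98 = £1,566.78; + 5 × £6.06 standing = £1,597.08
Electric: 72,800,000 BTU / 3412 = 21,340 kWh → × £0.272 = £5,803.52; + 5 × £7.82 standing = £5,842.62
Difference = |£1,597.08 − £5,842.62| = £4,245.53 ≈ £4246

£4246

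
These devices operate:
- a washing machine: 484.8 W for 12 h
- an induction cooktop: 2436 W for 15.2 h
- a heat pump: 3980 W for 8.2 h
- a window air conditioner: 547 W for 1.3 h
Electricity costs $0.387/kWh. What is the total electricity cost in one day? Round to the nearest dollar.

washing machine: 484.8 W × 12 h = 5,818 Wh = 5.818 kWh
induction cooktop: 2436 W × 15.2 h = 37,027 Wh = 37.03 kWh
heat pump: 3980 W × 8.2 h = 32,636 Wh = 32.64 kWh
window air conditioner: 547 W × 1.3 h = 711 Wh = 0.7111 kWh
Total energy = 5.818 + 37.03 + 32.64 + 0.7111 = 76.19 kWh
Cost = 76.19 kWh × $0.387 = $29.49 ≈ $29

$29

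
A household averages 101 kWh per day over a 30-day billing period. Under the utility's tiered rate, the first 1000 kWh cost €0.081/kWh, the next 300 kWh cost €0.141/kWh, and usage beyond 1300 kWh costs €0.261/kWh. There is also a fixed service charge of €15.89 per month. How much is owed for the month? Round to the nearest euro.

Usage = 101 kWh/day × 30 days = 3030 kWh
First 1000 kWh × €0.081 = €81.00
Next 300 kWh × €0.141 = €42.30
Remaining 1730 kWh × €0.261 = €451.53
Energy charge = €574.83; + service €15.89 = €590.72 ≈ €591

€591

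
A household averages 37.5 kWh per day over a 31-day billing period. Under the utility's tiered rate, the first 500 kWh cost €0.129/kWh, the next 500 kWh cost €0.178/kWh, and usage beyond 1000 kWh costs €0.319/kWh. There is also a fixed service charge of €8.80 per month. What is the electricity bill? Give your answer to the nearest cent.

Usage = 37.5 kWh/day × 31 days = 1162.5 kWh
First 500 kWh × €0.129 = €64.50
Next 500 kWh × €0.178 = €89.00
Remaining 162.5 kWh × €0.319 = €51.84
Energy charge = €205.34; + service €8.80 = €214.14

€214.14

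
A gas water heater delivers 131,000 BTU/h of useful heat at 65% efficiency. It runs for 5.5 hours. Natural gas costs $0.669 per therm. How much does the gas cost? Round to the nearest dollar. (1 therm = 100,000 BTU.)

$7

Heat delivered = 131,000 BTU/h × 5.5 h = 720,500 BTU
Gas input = 720,500 / 0.65 = 1,108,462 BTU
= 1,108,462 / 100,000 = 11.08 therm
Cost = 11.08 × $0.669/therm = $7.42 ≈ $7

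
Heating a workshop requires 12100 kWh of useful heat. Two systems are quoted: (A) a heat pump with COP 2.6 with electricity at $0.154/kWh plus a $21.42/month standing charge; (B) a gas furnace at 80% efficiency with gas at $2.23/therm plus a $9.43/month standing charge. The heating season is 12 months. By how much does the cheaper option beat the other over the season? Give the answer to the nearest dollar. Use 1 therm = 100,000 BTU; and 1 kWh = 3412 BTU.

Heat load = 12100 kWh × 3412 = 41,285,200 BTU
Gas: input = 41,285,200 / 0.80 = 51,606,500 BTU = 516.1 therm → 516.1 × $2.23 = $1,150.82; + 12 × $9.43 standing = $1,263.98
Heat pump: 41,285,200 BTU / 3412 = 12,100 kWh heat; / 2.6 = 4,654 kWh in → × $0.154 = $716.69; + 12 × $21.42 standing = $973.73
Difference = |$1,263.98 − $973.73| = $290.25 ≈ $290

$290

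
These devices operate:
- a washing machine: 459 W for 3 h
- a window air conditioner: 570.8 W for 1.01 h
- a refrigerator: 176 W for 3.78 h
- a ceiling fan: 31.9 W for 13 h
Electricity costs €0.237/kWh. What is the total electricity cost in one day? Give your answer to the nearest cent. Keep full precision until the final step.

washing machine: 459 W × 3 h = 1,377 Wh = 1.377 kWh
window air conditioner: 570.8 W × 1.01 h = 577 Wh = 0.5765 kWh
refrigerator: 176 W × 3.78 h = 665 Wh = 0.6653 kWh
ceiling fan: 31.9 W × 13 h = 415 Wh = 0.4147 kWh
Total energy = 1.377 + 0.5765 + 0.6653 + 0.4147 = 3.033 kWh
Cost = 3.033 kWh × €0.237 = €0.72

€0.72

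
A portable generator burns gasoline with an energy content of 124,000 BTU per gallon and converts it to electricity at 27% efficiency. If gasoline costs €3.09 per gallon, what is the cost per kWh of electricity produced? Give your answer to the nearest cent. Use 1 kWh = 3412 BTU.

Electrical output per gallon = 124,000 BTU × 0.27 / 3412 BTU/kWh = 9.812 kWh
Cost per kWh = €3.09 / 9.812 kWh = €0.315

€0.31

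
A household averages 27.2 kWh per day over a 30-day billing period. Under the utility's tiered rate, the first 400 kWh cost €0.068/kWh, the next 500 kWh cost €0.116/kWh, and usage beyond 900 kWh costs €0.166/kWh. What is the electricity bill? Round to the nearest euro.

€75

Usage = 27.2 kWh/day × 30 days = 816 kWh
First 400 kWh × €0.068 = €27.20
Next 416 kWh × €0.116 = €48.26
Remaining tier: 0 kWh (not reached)
Total = €75.46 ≈ €75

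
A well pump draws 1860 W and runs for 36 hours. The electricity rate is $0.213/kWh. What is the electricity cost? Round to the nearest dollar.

$14

Energy = 1860 W × 36 h = 66,960 Wh = 66.96 kWh
Cost = 66.96 kWh × $0.213/kWh = $14.26 ≈ $14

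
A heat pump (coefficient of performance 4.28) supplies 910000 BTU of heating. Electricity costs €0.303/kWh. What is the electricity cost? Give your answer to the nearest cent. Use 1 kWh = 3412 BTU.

€18.88

Heat delivered = 910,000 BTU / 3412 = 266.7 kWh
Electrical input = 266.7 kWh / 4.28 = 62.31 kWh
Cost = 62.31 × €0.303/kWh = €18.88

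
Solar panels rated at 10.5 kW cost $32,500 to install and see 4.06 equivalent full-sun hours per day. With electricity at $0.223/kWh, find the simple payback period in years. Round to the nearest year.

Daily generation = 10.5 kW × 4.06 h = 42.63 kWh
Annual generation = 42.63 × 365 = 15560 kWh
Annual savings = 15560 × $0.223 = $3,469.87
Payback = $32,500 / $3,469.87 = 9.37 years

9 years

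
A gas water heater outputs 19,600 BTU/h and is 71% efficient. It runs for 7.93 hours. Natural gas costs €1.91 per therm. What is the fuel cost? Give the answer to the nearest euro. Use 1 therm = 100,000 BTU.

€4

Heat delivered = 19,600 BTU/h × 7.93 h = 155,428 BTU
Gas input = 155,428 / 0.71 = 218,913 BTU
= 218,913 / 100,000 = 2.189 therm
Cost = 2.189 × €1.91/therm = €4.18 ≈ €4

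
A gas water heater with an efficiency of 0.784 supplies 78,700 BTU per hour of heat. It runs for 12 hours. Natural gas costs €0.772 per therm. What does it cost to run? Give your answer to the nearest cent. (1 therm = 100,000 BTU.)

Heat delivered = 78,700 BTU/h × 12 h = 944,400 BTU
Gas input = 944,400 / 0.784 = 1,204,592 BTU
= 1,204,592 / 100,000 = 12.05 therm
Cost = 12.05 × €0.772/therm = €9.30

€9.30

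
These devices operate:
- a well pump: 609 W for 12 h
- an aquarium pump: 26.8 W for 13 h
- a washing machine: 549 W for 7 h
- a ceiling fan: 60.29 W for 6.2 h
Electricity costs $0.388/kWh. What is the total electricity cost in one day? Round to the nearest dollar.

$5

well pump: 609 W × 12 h = 7,308 Wh = 7.308 kWh
aquarium pump: 26.8 W × 13 h = 348 Wh = 0.3484 kWh
washing machine: 549 W × 7 h = 3,843 Wh = 3.843 kWh
ceiling fan: 60.29 W × 6.2 h = 374 Wh = 0.3738 kWh
Total energy = 7.308 + 0.3484 + 3.843 + 0.3738 = 11.87 kWh
Cost = 11.87 kWh × $0.388 = $4.61 ≈ $5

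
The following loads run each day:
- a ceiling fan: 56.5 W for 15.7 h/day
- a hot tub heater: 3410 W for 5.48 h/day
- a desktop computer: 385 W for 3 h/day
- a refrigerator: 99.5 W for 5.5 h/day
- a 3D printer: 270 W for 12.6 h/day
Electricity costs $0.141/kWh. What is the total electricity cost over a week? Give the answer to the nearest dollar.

ceiling fan: 56.5 W × 15.7 h × 7 d = 6,209 Wh = 6.209 kWh
hot tub heater: 3410 W × 5.48 h × 7 d = 130,808 Wh = 130.8 kWh
desktop computer: 385 W × 3 h × 7 d = 8,085 Wh = 8.085 kWh
refrigerator: 99.5 W × 5.5 h × 7 d = 3,831 Wh = 3.831 kWh
3D printer: 270 W × 12.6 h × 7 d = 23,814 Wh = 23.81 kWh
Total energy = 6.209 + 130.8 + 8.085 + 3.831 + 23.81 = 172.7 kWh
Cost = 172.7 kWh × $0.141 = $24.36 ≈ $24

$24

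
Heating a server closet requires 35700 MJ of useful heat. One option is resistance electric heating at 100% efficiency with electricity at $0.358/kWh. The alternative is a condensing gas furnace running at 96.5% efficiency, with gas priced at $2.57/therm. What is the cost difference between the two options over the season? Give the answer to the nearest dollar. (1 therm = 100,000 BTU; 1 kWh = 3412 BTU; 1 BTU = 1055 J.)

$2649

Heat load = 35700 MJ = 35,700,000,000 J / 1055 = 33,838,863 BTU
Gas: input = 33,838,863 / 0.965 = 35,066,179 BTU = 350.7 therm → 350.7 × $2.57 = $901.20
Electric: 33,838,863 BTU / 3412 = 9,918 kWh → × $0.358 = $3,550.50
Difference = |$901.20 − $3,550.50| = $2,649.30 ≈ $2649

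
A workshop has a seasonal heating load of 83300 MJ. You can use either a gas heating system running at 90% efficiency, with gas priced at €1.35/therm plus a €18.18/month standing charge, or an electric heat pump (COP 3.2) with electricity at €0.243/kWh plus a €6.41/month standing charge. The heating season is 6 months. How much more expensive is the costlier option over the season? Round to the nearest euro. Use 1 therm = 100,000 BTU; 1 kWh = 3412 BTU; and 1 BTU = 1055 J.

Heat load = 83300 MJ = 83,300,000,000 J / 1055 = 78,957,346 BTU
Gas: input = 78,957,346 / 0.90 = 87,730,384 BTU = 877.3 therm → 877.3 × €1.35 = €1,184.36; + 6 × €18.18 standing = €1,293.44
Heat pump: 78,957,346 BTU / 3412 = 23,140 kWh heat; / 3.2 = 7,232 kWh in → × €0.243 = €1,757.28; + 6 × €6.41 standing = €1,795.74
Difference = |€1,293.44 − €1,795.74| = €502.30 ≈ €502

€502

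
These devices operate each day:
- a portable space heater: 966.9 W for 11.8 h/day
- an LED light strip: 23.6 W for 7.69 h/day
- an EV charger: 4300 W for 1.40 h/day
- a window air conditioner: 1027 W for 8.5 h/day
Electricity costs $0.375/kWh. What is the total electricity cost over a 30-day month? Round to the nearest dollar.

$296

portable space heater: 966.9 W × 11.8 h × 30 d = 342,283 Wh = 342.3 kWh
LED light strip: 23.6 W × 7.69 h × 30 d = 5,445 Wh = 5.445 kWh
EV charger: 4300 W × 1.40 h × 30 d = 180,600 Wh = 180.6 kWh
window air conditioner: 1027 W × 8.5 h × 30 d = 261,885 Wh = 261.9 kWh
Total energy = 342.3 + 5.445 + 180.6 + 261.9 = 790.2 kWh
Cost = 790.2 kWh × $0.375 = $296.33 ≈ $296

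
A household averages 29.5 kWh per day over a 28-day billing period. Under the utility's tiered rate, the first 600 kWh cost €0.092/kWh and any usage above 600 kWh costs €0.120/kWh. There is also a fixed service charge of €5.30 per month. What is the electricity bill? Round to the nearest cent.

€87.62

Usage = 29.5 kWh/day × 28 days = 826 kWh
First 600 kWh × €0.092 = €55.20
Remaining 226 kWh × €0.120 = €27.12
Energy charge = €82.32; + service €5.30 = €87.62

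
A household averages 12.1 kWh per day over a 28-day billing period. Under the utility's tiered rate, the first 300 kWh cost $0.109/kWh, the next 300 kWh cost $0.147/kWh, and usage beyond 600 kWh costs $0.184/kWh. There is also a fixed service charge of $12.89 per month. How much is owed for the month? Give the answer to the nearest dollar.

Usage = 12.1 kWh/day × 28 days = 338.8 kWh
First 300 kWh × $0.109 = $32.70
Next 38.8 kWh × $0.147 = $5.70
Remaining tier: 0 kWh (not reached)
Energy charge = $38.40; + service $12.89 = $51.29 ≈ $51

$51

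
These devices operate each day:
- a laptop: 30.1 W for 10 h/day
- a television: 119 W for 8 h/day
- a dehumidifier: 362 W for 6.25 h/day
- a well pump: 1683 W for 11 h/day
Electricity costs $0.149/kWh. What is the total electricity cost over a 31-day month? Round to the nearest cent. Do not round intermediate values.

$101.75

laptop: 30.1 W × 10 h × 31 d = 9,331 Wh = 9.331 kWh
television: 119 W × 8 h × 31 d = 29,512 Wh = 29.51 kWh
dehumidifier: 362 W × 6.25 h × 31 d = 70,138 Wh = 70.14 kWh
well pump: 1683 W × 11 h × 31 d = 573,903 Wh = 573.9 kWh
Total energy = 9.331 + 29.51 + 70.14 + 573.9 = 682.9 kWh
Cost = 682.9 kWh × $0.149 = $101.75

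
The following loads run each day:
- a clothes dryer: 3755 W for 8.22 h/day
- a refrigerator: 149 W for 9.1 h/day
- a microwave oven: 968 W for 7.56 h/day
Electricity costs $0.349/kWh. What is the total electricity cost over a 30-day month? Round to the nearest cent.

clothes dryer: 3755 W × 8.22 h × 30 d = 925,983 Wh = 926 kWh
refrigerator: 149 W × 9.1 h × 30 d = 40,677 Wh = 40.68 kWh
microwave oven: 968 W × 7.56 h × 30 d = 219,542 Wh = 219.5 kWh
Total energy = 926 + 40.68 + 219.5 = 1,186 kWh
Cost = 1,186 kWh × $0.349 = $413.98

$413.98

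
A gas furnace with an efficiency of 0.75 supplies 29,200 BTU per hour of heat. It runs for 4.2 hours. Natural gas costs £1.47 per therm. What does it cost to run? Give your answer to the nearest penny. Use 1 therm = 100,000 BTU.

Heat delivered = 29,200 BTU/h × 4.2 h = 122,640 BTU
Gas input = 122,640 / 0.75 = 163,520 BTU
= 163,520 / 100,000 = 1.635 therm
Cost = 1.635 × £1.47/therm = £2.40

£2.40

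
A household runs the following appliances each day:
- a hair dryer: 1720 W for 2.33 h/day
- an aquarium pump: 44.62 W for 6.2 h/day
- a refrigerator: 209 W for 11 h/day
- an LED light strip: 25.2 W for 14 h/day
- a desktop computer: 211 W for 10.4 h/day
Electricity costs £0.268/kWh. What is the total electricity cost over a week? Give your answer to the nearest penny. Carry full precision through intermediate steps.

£17.13

hair dryer: 1720 W × 2.33 h × 7 d = 28,053 Wh = 28.05 kWh
aquarium pump: 44.62 W × 6.2 h × 7 d = 1,937 Wh = 1.937 kWh
refrigerator: 209 W × 11 h × 7 d = 16,093 Wh = 16.09 kWh
LED light strip: 25.2 W × 14 h × 7 d = 2,470 Wh = 2.47 kWh
desktop computer: 211 W × 10.4 h × 7 d = 15,361 Wh = 15.36 kWh
Total energy = 28.05 + 1.937 + 16.09 + 2.47 + 15.36 = 63.91 kWh
Cost = 63.91 kWh × £0.268 = £17.13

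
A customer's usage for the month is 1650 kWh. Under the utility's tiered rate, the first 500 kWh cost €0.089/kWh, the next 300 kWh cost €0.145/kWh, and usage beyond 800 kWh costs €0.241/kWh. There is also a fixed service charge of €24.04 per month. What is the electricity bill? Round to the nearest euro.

First 500 kWh × €0.089 = €44.50
Next 300 kWh × €0.145 = €43.50
Remaining 850 kWh × €0.241 = €204.85
Energy charge = €292.85; + service €24.04 = €316.89 ≈ €317

€317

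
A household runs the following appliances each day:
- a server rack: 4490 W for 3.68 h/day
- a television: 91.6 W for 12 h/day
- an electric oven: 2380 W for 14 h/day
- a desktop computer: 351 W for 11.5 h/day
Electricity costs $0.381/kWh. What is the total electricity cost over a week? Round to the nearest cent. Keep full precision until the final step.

$146.63

server rack: 4490 W × 3.68 h × 7 d = 115,662 Wh = 115.7 kWh
television: 91.6 W × 12 h × 7 d = 7,694 Wh = 7.694 kWh
electric oven: 2380 W × 14 h × 7 d = 233,240 Wh = 233.2 kWh
desktop computer: 351 W × 11.5 h × 7 d = 28,256 Wh = 28.26 kWh
Total energy = 115.7 + 7.694 + 233.2 + 28.26 = 384.9 kWh
Cost = 384.9 kWh × $0.381 = $146.63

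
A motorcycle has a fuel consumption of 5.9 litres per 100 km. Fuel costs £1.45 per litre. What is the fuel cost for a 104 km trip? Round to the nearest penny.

£8.90

Fuel = 5.9 L/100 km × 104 km / 100 = 6.136 L
Cost = 6.136 L × £1.45/L = £8.90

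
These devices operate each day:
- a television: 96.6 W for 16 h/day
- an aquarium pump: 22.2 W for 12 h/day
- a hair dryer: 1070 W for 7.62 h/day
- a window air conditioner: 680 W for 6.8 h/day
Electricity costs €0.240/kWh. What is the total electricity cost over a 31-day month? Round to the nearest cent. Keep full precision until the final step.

television: 96.6 W × 16 h × 31 d = 47,914 Wh = 47.91 kWh
aquarium pump: 22.2 W × 12 h × 31 d = 8,258 Wh = 8.258 kWh
hair dryer: 1070 W × 7.62 h × 31 d = 252,755 Wh = 252.8 kWh
window air conditioner: 680 W × 6.8 h × 31 d = 143,344 Wh = 143.3 kWh
Total energy = 47.91 + 8.258 + 252.8 + 143.3 = 452.3 kWh
Cost = 452.3 kWh × €0.240 = €108.55

€108.55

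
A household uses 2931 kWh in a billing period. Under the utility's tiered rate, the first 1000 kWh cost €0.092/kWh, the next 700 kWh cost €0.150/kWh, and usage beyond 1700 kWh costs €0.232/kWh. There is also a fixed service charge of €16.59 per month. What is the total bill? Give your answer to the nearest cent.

First 1000 kWh × €0.092 = €92.00
Next 700 kWh × €0.150 = €105.00
Remaining 1231 kWh × €0.232 = €285.59
Energy charge = €482.59; + service €16.59 = €499.18

€499.18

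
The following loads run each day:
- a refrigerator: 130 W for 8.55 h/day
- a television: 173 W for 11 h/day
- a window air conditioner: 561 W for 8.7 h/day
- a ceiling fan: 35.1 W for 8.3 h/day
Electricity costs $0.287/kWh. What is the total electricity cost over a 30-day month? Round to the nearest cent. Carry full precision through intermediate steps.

refrigerator: 130 W × 8.55 h × 30 d = 33,345 Wh = 33.34 kWh
television: 173 W × 11 h × 30 d = 57,090 Wh = 57.09 kWh
window air conditioner: 561 W × 8.7 h × 30 d = 146,421 Wh = 146.4 kWh
ceiling fan: 35.1 W × 8.3 h × 30 d = 8,740 Wh = 8.74 kWh
Total energy = 33.34 + 57.09 + 146.4 + 8.74 = 245.6 kWh
Cost = 245.6 kWh × $0.287 = $70.49

$70.49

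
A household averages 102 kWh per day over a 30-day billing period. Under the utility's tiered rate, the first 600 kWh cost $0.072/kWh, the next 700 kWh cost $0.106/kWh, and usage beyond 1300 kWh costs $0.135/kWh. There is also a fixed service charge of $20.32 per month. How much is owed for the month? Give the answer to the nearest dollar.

Usage = 102 kWh/day × 30 days = 3060 kWh
First 600 kWh × $0.072 = $43.20
Next 700 kWh × $0.106 = $74.20
Remaining 1760 kWh × $0.135 = $237.60
Energy charge = $355.00; + service $20.32 = $375.32 ≈ $375

$375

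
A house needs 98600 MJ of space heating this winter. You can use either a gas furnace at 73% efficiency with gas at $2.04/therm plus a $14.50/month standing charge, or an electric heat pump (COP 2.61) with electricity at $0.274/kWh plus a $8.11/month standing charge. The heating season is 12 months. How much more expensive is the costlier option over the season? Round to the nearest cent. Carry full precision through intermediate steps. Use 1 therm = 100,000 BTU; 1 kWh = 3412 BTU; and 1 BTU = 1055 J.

$187.15

Heat load = 98600 MJ = 98,600,000,000 J / 1055 = 93,459,716 BTU
Gas: input = 93,459,716 / 0.73 = 128,027,008 BTU = 1,280 therm → 1,280 × $2.04 = $2,611.75; + 12 × $14.50 standing = $2,785.75
Heat pump: 93,459,716 BTU / 3412 = 27,390 kWh heat; / 2.61 = 10,490 kWh in → × $0.274 = $2,875.58; + 12 × $8.11 standing = $2,972.90
Difference = |$2,785.75 − $2,972.90| = $187.15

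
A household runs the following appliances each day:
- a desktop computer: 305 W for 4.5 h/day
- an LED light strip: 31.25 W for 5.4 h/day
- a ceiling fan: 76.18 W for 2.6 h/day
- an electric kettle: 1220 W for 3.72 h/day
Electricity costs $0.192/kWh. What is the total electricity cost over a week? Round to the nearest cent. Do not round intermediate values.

$8.44

desktop computer: 305 W × 4.5 h × 7 d = 9,608 Wh = 9.607 kWh
LED light strip: 31.25 W × 5.4 h × 7 d = 1,181 Wh = 1.181 kWh
ceiling fan: 76.18 W × 2.6 h × 7 d = 1,386 Wh = 1.386 kWh
electric kettle: 1220 W × 3.72 h × 7 d = 31,769 Wh = 31.77 kWh
Total energy = 9.607 + 1.181 + 1.386 + 31.77 = 43.94 kWh
Cost = 43.94 kWh × $0.192 = $8.44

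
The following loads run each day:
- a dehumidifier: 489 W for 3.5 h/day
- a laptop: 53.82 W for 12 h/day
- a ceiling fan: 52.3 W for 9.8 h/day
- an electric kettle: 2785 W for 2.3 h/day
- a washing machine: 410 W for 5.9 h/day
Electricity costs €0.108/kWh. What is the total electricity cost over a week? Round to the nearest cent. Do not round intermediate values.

€8.84

dehumidifier: 489 W × 3.5 h × 7 d = 11,980 Wh = 11.98 kWh
laptop: 53.82 W × 12 h × 7 d = 4,521 Wh = 4.521 kWh
ceiling fan: 52.3 W × 9.8 h × 7 d = 3,588 Wh = 3.588 kWh
electric kettle: 2785 W × 2.3 h × 7 d = 44,838 Wh = 44.84 kWh
washing machine: 410 W × 5.9 h × 7 d = 16,933 Wh = 16.93 kWh
Total energy = 11.98 + 4.521 + 3.588 + 44.84 + 16.93 = 81.86 kWh
Cost = 81.86 kWh × €0.108 = €8.84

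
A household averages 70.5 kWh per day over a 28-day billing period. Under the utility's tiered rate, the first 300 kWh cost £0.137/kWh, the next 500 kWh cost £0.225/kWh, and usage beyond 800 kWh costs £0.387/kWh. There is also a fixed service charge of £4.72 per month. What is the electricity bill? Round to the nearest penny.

£612.66

Usage = 70.5 kWh/day × 28 days = 1974 kWh
First 300 kWh × £0.137 = £41.10
Next 500 kWh × £0.225 = £112.50
Remaining 1174 kWh × £0.387 = £454.34
Energy charge = £607.94; + service £4.72 = £612.66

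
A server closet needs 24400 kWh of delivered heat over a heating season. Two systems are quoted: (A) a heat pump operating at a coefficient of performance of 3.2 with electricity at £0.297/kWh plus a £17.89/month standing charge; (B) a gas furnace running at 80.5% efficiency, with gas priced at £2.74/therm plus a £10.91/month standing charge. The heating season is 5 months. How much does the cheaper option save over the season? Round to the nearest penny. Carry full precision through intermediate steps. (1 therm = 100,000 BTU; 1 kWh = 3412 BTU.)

£534.17

Heat load = 24400 kWh × 3412 = 83,252,800 BTU
Gas: input = 83,252,800 / 0.805 = 103,419,627 BTU = 1,034 therm → 1,034 × £2.74 = £2,833.70; + 5 × £10.91 standing = £2,888.25
Heat pump: 83,252,800 BTU / 3412 = 24,400 kWh heat; / 3.2 = 7,625 kWh in → × £0.297 = £2,264.62; + 5 × £17.89 standing = £2,354.07
Difference = |£2,888.25 − £2,354.07| = £534.17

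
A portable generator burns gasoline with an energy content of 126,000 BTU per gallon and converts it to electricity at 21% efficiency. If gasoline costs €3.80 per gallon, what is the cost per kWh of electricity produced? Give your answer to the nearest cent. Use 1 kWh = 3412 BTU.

€0.49

Electrical output per gallon = 126,000 BTU × 0.21 / 3412 BTU/kWh = 7.755 kWh
Cost per kWh = €3.80 / 7.755 kWh = €0.490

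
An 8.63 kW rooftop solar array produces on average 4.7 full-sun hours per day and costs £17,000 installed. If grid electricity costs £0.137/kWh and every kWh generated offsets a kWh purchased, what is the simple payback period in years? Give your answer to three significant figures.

Daily generation = 8.63 kW × 4.7 h = 40.56 kWh
Annual generation = 40.56 × 365 = 14805 kWh
Annual savings = 14805 × £0.137 = £2,028.25
Payback = £17,000 / £2,028.25 = 8.38 years

8.38 years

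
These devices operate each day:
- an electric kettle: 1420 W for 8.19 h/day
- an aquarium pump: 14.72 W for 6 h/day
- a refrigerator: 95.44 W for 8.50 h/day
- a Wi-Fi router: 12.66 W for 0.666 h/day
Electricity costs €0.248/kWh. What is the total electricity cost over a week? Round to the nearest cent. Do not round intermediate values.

electric kettle: 1420 W × 8.19 h × 7 d = 81,409 Wh = 81.41 kWh
aquarium pump: 14.72 W × 6 h × 7 d = 618 Wh = 0.6182 kWh
refrigerator: 95.44 W × 8.50 h × 7 d = 5,679 Wh = 5.679 kWh
Wi-Fi router: 12.66 W × 0.666 h × 7 d = 59 Wh = 0.05902 kWh
Total energy = 81.41 + 0.6182 + 5.679 + 0.05902 = 87.76 kWh
Cost = 87.76 kWh × €0.248 = €21.77

€21.77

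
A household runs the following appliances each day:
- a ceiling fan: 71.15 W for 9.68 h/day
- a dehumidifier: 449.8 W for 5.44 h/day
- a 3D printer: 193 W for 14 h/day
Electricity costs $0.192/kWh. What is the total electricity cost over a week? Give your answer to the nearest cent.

ceiling fan: 71.15 W × 9.68 h × 7 d = 4,821 Wh = 4.821 kWh
dehumidifier: 449.8 W × 5.44 h × 7 d = 17,128 Wh = 17.13 kWh
3D printer: 193 W × 14 h × 7 d = 18,914 Wh = 18.91 kWh
Total energy = 4.821 + 17.13 + 18.91 = 40.86 kWh
Cost = 40.86 kWh × $0.192 = $7.85

$7.85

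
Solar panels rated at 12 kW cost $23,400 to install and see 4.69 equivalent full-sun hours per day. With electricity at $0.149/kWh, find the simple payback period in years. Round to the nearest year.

Daily generation = 12 kW × 4.69 h = 56.28 kWh
Annual generation = 56.28 × 365 = 20542 kWh
Annual savings = 20542 × $0.149 = $3,060.79
Payback = $23,400 / $3,060.79 = 7.65 years

8 years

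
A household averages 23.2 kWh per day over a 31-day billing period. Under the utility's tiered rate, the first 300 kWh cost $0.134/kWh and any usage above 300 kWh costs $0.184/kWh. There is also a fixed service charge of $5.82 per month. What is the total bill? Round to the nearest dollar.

Usage = 23.2 kWh/day × 31 days = 719.2 kWh
First 300 kWh × $0.134 = $40.20
Remaining 419.2 kWh × $0.184 = $77.13
Energy charge = $117.33; + service $5.82 = $123.15 ≈ $123

$123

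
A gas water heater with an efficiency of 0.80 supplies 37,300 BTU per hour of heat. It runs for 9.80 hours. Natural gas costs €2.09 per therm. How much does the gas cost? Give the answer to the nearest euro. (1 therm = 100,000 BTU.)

€10

Heat delivered = 37,300 BTU/h × 9.80 h = 365,540 BTU
Gas input = 365,540 / 0.80 = 456,925 BTU
= 456,925 / 100,000 = 4.569 therm
Cost = 4.569 × €2.09/therm = €9.55 ≈ €10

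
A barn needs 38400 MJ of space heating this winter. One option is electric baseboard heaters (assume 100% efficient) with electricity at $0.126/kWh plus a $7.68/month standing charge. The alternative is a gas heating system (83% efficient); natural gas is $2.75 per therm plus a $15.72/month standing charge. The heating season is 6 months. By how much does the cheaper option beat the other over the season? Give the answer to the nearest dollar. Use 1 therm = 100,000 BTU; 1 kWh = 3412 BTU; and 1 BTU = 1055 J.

Heat load = 38400 MJ = 38,400,000,000 J / 1055 = 36,398,104 BTU
Gas: input = 36,398,104 / 0.830 = 43,853,138 BTU = 438.5 therm → 438.5 × $2.75 = $1,205.96; + 6 × $15.72 standing = $1,300.28
Electric: 36,398,104 BTU / 3412 = 10,670 kWh → × $0.126 = $1,344.13; + 6 × $7.68 standing = $1,390.21
Difference = |$1,300.28 − $1,390.21| = $89.93 ≈ $90

$90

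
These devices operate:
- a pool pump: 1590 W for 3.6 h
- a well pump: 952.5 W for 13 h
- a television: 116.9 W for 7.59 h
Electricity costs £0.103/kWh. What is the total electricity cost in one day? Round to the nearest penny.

pool pump: 1590 W × 3.6 h = 5,724 Wh = 5.724 kWh
well pump: 952.5 W × 13 h = 12,382 Wh = 12.38 kWh
television: 116.9 W × 7.59 h = 887 Wh = 0.8873 kWh
Total energy = 5.724 + 12.38 + 0.8873 = 18.99 kWh
Cost = 18.99 kWh × £0.103 = £1.96

£1.96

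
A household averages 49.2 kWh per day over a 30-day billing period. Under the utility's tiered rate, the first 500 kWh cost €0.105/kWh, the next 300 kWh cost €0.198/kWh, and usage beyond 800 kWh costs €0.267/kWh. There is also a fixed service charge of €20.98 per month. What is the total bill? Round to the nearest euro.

€313

Usage = 49.2 kWh/day × 30 days = 1476 kWh
First 500 kWh × €0.105 = €52.50
Next 300 kWh × €0.198 = €59.40
Remaining 676 kWh × €0.267 = €180.49
Energy charge = €292.39; + service €20.98 = €313.37 ≈ €313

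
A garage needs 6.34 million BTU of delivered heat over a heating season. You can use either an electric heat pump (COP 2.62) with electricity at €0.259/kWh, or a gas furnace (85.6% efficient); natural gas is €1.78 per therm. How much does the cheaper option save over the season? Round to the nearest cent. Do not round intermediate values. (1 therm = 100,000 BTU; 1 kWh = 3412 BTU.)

Heat load = 6.34 × 10⁶ BTU = 6,340,000 BTU
Gas: input = 6,340,000 / 0.856 = 7,406,542 BTU = 74.07 therm → 74.07 × €1.78 = €131.84
Heat pump: 6,340,000 BTU / 3412 = 1,858 kWh heat; / 2.62 = 709.2 kWh in → × €0.259 = €183.69
Difference = |€131.84 − €183.69| = €51.85

€51.85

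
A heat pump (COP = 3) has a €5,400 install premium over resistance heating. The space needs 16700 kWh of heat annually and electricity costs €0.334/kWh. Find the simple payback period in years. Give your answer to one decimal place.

Resistance: 16700 kWh × €0.334 = €5,577.80/yr
Heat pump: 16700 / 3 = 5567 kWh in → × €0.334 = €1,859.27/yr
Annual savings = €3,718.53
Payback = €5,400 / €3,718.53 = 1.45 years

1.5 years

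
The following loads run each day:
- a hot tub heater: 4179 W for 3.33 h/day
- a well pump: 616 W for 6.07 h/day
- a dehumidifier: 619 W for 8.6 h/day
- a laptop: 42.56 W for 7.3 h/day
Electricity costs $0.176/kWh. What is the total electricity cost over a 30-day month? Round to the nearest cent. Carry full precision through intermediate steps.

$122.97

hot tub heater: 4179 W × 3.33 h × 30 d = 417,482 Wh = 417.5 kWh
well pump: 616 W × 6.07 h × 30 d = 112,174 Wh = 112.2 kWh
dehumidifier: 619 W × 8.6 h × 30 d = 159,702 Wh = 159.7 kWh
laptop: 42.56 W × 7.3 h × 30 d = 9,321 Wh = 9.321 kWh
Total energy = 417.5 + 112.2 + 159.7 + 9.321 = 698.7 kWh
Cost = 698.7 kWh × $0.176 = $122.97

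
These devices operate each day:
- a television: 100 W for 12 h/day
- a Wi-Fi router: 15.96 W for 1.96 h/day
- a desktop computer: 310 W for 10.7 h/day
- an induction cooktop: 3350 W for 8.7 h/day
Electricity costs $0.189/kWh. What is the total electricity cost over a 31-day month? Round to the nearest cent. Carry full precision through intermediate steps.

television: 100 W × 12 h × 31 d = 37,200 Wh = 37.2 kWh
Wi-Fi router: 15.96 W × 1.96 h × 31 d = 970 Wh = 0.9697 kWh
desktop computer: 310 W × 10.7 h × 31 d = 102,827 Wh = 102.8 kWh
induction cooktop: 3350 W × 8.7 h × 31 d = 903,495 Wh = 903.5 kWh
Total energy = 37.2 + 0.9697 + 102.8 + 903.5 = 1,044 kWh
Cost = 1,044 kWh × $0.189 = $197.41

$197.41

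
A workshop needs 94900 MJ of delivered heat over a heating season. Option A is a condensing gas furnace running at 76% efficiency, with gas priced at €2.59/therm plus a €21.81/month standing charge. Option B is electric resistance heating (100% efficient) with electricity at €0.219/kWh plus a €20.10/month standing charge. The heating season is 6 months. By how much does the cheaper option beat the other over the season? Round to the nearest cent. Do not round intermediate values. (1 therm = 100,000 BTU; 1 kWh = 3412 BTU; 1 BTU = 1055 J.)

€2697.88

Heat load = 94900 MJ = 94,900,000,000 J / 1055 = 89,952,607 BTU
Gas: input = 89,952,607 / 0.76 = 118,358,693 BTU = 1,184 therm → 1,184 × €2.59 = €3,065.49; + 6 × €21.81 standing = €3,196.35
Electric: 89,952,607 BTU / 3412 = 26,360 kWh → × €0.219 = €5,773.63; + 6 × €20.10 standing = €5,894.23
Difference = |€3,196.35 − €5,894.23| = €2,697.88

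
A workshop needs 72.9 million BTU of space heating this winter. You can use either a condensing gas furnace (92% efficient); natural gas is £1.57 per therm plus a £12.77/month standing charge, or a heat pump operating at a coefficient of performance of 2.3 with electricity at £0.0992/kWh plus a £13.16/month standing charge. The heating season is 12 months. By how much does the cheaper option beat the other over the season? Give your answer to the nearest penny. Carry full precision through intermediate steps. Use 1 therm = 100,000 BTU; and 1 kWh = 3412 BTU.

£317.86

Heat load = 72.9 × 10⁶ BTU = 72,900,000 BTU
Gas: input = 72,900,000 / 0.920 = 79,239,130 BTU = 792.4 therm → 792.4 × £1.57 = £1,244.05; + 12 × £12.77 standing = £1,397.29
Heat pump: 72,900,000 BTU / 3412 = 21,370 kWh heat; / 2.3 = 9,289 kWh in → × £0.0992 = £921.51; + 12 × £13.16 standing = £1,079.43
Difference = |£1,397.29 − £1,079.43| = £317.86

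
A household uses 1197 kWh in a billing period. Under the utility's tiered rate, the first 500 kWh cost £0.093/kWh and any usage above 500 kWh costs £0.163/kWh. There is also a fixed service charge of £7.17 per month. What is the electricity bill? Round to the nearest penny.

£167.28

First 500 kWh × £0.093 = £46.50
Remaining 697 kWh × £0.163 = £113.61
Energy charge = £160.11; + service £7.17 = £167.28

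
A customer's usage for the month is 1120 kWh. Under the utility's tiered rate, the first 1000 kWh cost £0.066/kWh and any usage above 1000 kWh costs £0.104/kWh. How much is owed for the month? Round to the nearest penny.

£78.48

First 1000 kWh × £0.066 = £66.00
Remaining 120 kWh × £0.104 = £12.48
Total = £78.48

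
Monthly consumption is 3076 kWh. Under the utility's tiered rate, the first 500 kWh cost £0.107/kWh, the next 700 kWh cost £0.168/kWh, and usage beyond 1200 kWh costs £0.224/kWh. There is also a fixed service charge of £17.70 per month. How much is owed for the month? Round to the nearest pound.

First 500 kWh × £0.107 = £53.50
Next 700 kWh × £0.168 = £117.60
Remaining 1876 kWh × £0.224 = £420.22
Energy charge = £591.32; + service £17.70 = £609.02 ≈ £609

£609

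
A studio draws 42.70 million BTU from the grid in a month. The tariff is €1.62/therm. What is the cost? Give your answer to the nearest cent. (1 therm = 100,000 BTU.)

42.70 million BTU × (10 therm/million BTU) = 427 therm
Cost = 427 therm × €1.62/therm = €691.74

€691.74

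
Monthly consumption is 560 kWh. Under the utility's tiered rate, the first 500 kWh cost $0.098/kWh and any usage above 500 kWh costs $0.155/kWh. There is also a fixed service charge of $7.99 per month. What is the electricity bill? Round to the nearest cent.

$66.29

First 500 kWh × $0.098 = $49.00
Remaining 60 kWh × $0.155 = $9.30
Energy charge = $58.30; + service $7.99 = $66.29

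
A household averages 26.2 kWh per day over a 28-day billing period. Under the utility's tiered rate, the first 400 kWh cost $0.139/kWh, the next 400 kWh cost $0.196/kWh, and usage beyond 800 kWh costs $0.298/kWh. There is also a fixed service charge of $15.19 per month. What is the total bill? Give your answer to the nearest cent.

$136.18

Usage = 26.2 kWh/day × 28 days = 733.6 kWh
First 400 kWh × $0.139 = $55.60
Next 333.6 kWh × $0.196 = $65.39
Remaining tier: 0 kWh (not reached)
Energy charge = $120.99; + service $15.19 = $136.18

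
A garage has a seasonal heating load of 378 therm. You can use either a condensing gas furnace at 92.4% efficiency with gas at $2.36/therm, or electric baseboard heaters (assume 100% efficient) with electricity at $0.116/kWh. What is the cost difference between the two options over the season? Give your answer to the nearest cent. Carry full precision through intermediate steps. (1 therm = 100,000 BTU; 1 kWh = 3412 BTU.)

Heat load = 378 therm × 100,000 = 37,800,000 BTU
Gas: input = 37,800,000 / 0.924 = 40,909,091 BTU = 409.1 therm → 409.1 × $2.36 = $965.45
Electric: 37,800,000 BTU / 3412 = 11,080 kWh → × $0.116 = $1,285.11
Difference = |$965.45 − $1,285.11| = $319.66

$319.66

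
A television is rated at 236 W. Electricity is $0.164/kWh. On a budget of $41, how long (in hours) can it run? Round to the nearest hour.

1059 h

Energy budget = $41 / $0.164 per kWh = 250 kWh = 250,000 Wh
Runtime = 250,000 Wh / 236 W = 1,059 h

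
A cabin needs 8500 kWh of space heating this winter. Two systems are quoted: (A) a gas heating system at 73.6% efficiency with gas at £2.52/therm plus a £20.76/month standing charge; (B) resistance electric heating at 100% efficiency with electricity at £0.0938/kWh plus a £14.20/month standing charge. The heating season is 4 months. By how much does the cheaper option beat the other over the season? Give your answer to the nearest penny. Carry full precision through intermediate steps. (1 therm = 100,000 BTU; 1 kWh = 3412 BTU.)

£221.94

Heat load = 8500 kWh × 3412 = 29,002,000 BTU
Gas: input = 29,002,000 / 0.736 = 39,404,891 BTU = 394 therm → 394 × £2.52 = £993.00; + 4 × £20.76 standing = £1,076.04
Electric: 29,002,000 BTU / 3412 = 8,500 kWh → × £0.0938 = £797.30; + 4 × £14.20 standing = £854.10
Difference = |£1,076.04 − £854.10| = £221.94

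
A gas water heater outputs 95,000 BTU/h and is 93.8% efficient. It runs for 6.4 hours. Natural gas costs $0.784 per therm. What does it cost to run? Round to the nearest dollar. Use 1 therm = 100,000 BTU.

$5

Heat delivered = 95,000 BTU/h × 6.4 h = 608,000 BTU
Gas input = 608,000 / 0.938 = 648,188 BTU
= 648,188 / 100,000 = 6.482 therm
Cost = 6.482 × $0.784/therm = $5.08 ≈ $5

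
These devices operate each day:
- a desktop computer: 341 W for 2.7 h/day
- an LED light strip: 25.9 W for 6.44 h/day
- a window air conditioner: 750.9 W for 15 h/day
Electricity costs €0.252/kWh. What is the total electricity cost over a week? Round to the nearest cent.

€21.79

desktop computer: 341 W × 2.7 h × 7 d = 6,445 Wh = 6.445 kWh
LED light strip: 25.9 W × 6.44 h × 7 d = 1,168 Wh = 1.168 kWh
window air conditioner: 750.9 W × 15 h × 7 d = 78,844 Wh = 78.84 kWh
Total energy = 6.445 + 1.168 + 78.84 = 86.46 kWh
Cost = 86.46 kWh × €0.252 = €21.79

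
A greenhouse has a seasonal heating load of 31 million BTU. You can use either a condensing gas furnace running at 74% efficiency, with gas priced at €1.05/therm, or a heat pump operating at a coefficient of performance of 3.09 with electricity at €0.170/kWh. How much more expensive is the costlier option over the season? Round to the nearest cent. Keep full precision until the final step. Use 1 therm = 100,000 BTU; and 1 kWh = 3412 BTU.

Heat load = 31 × 10⁶ BTU = 31,000,000 BTU
Gas: input = 31,000,000 / 0.740 = 41,891,892 BTU = 418.9 therm → 418.9 × €1.05 = €439.86
Heat pump: 31,000,000 BTU / 3412 = 9,086 kWh heat; / 3.09 = 2,940 kWh in → × €0.170 = €499.85
Difference = |€439.86 − €499.85| = €59.99

€59.99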